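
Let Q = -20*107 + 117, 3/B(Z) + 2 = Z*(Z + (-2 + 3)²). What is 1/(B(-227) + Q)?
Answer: -17100/34593299 ≈ -0.00049432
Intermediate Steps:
B(Z) = 3/(-2 + Z*(1 + Z)) (B(Z) = 3/(-2 + Z*(Z + (-2 + 3)²)) = 3/(-2 + Z*(Z + 1²)) = 3/(-2 + Z*(Z + 1)) = 3/(-2 + Z*(1 + Z)))
Q = -2023 (Q = -2140 + 117 = -2023)
1/(B(-227) + Q) = 1/(3/(-2 - 227 + (-227)²) - 2023) = 1/(3/(-2 - 227 + 51529) - 2023) = 1/(3/51300 - 2023) = 1/(3*(1/51300) - 2023) = 1/(1/17100 - 2023) = 1/(-34593299/17100) = -17100/34593299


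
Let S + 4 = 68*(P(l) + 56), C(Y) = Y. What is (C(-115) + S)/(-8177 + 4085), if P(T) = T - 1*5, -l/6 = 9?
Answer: 323/4092 ≈ 0.078935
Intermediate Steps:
l = -54 (l = -6*9 = -54)
P(T) = -5 + T (P(T) = T - 5 = -5 + T)
S = -208 (S = -4 + 68*((-5 - 54) + 56) = -4 + 68*(-59 + 56) = -4 + 68*(-3) = -4 - 204 = -208)
(C(-115) + S)/(-8177 + 4085) = (-115 - 208)/(-8177 + 4085) = -323/(-4092) = -323*(-1/4092) = 323/4092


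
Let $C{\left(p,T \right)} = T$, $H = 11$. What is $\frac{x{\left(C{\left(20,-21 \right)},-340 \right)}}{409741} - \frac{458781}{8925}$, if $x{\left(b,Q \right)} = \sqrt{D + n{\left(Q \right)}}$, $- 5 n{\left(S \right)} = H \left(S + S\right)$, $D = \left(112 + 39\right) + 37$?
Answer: $- \frac{152927}{2975} + \frac{2 \sqrt{421}}{409741} \approx -51.404$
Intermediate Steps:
$D = 188$ ($D = 151 + 37 = 188$)
$n{\left(S \right)} = - \frac{22 S}{5}$ ($n{\left(S \right)} = - \frac{11 \left(S + S\right)}{5} = - \frac{11 \cdot 2 S}{5} = - \frac{22 S}{5}$)
$x{\left(b,Q \right)} = \sqrt{188 - \frac{22 Q}{5}}$
$\frac{x{\left(C{\left(20,-21 \right)},-340 \right)}}{409741} - \frac{458781}{8925} = \frac{\frac{1}{5} \sqrt{4700 - -37400}}{409741} - \frac{458781}{8925} = \frac{\sqrt{4700 + 37400}}{5} \cdot \frac{1}{409741} - \frac{152927}{2975} = \frac{\sqrt{42100}}{5} \cdot \frac{1}{409741} - \frac{152927}{2975} = \frac{10 \sqrt{421}}{5} \cdot \frac{1}{409741} - \frac{152927}{2975} = 2 \sqrt{421} \cdot \frac{1}{409741} - \frac{152927}{2975} = \frac{2 \sqrt{421}}{409741} - \frac{152927}{2975} = - \frac{152927}{2975} + \frac{2 \sqrt{421}}{409741}$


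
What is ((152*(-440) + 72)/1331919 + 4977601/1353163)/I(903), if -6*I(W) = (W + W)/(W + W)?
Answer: -13078718465230/600767836599 ≈ -21.770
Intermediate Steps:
I(W) = -⅙ (I(W) = -(W + W)/(6*(W + W)) = -2*W/(6*(2*W)) = -2*W*1/(2*W)/6 = -⅙*1 = -⅙)
((152*(-440) + 72)/1331919 + 4977601/1353163)/I(903) = ((152*(-440) + 72)/1331919 + 4977601/1353163)/(-⅙) = ((-66880 + 72)*(1/1331919) + 4977601*(1/1353163))*(-6) = (-66808*1/1331919 + 4977601/1353163)*(-6) = (-66808/1331919 + 4977601/1353163)*(-6) = (6539359232615/1802303509797)*(-6) = -13078718465230/600767836599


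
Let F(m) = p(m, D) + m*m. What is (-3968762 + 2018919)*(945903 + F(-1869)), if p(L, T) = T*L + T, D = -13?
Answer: -8702827854364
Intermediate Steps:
p(L, T) = T + L*T (p(L, T) = L*T + T = T + L*T)
F(m) = -13 + m² - 13*m (F(m) = -13*(1 + m) + m*m = (-13 - 13*m) + m² = -13 + m² - 13*m)
(-3968762 + 2018919)*(945903 + F(-1869)) = (-3968762 + 2018919)*(945903 + (-13 + (-1869)² - 13*(-1869))) = -1949843*(945903 + (-13 + 3493161 + 24297)) = -1949843*(945903 + 3517445) = -1949843*4463348 = -8702827854364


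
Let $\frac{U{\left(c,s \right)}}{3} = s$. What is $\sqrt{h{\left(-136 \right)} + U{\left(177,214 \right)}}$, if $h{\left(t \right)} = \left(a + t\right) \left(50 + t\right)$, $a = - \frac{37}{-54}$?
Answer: $\frac{\sqrt{994605}}{9} \approx 110.81$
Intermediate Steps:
$a = \frac{37}{54}$ ($a = \left(-37\right) \left(- \frac{1}{54}\right) = \frac{37}{54} \approx 0.68519$)
$h{\left(t \right)} = \left(50 + t\right) \left(\frac{37}{54} + t\right)$ ($h{\left(t \right)} = \left(\frac{37}{54} + t\right) \left(50 + t\right) = \left(50 + t\right) \left(\frac{37}{54} + t\right)$)
$U{\left(c,s \right)} = 3 s$
$\sqrt{h{\left(-136 \right)} + U{\left(177,214 \right)}} = \sqrt{\left(\frac{925}{27} + \left(-136\right)^{2} + \frac{2737}{54} \left(-136\right)\right) + 3 \cdot 214} = \sqrt{\left(\frac{925}{27} + 18496 - \frac{186116}{27}\right) + 642} = \sqrt{\frac{314201}{27} + 642} = \sqrt{\frac{331535}{27}} = \frac{\sqrt{994605}}{9}$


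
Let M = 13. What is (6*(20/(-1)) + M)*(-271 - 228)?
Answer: 53393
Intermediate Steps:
(6*(20/(-1)) + M)*(-271 - 228) = (6*(20/(-1)) + 13)*(-271 - 228) = (6*(20*(-1)) + 13)*(-499) = (6*(-20) + 13)*(-499) = (-120 + 13)*(-499) = -107*(-499) = 53393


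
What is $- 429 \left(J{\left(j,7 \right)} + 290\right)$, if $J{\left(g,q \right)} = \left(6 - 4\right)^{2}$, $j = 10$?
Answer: $-126126$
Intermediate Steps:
$J{\left(g,q \right)} = 4$ ($J{\left(g,q \right)} = 2^{2} = 4$)
$- 429 \left(J{\left(j,7 \right)} + 290\right) = - 429 \left(4 + 290\right) = \left(-429\right) 294 = -126126$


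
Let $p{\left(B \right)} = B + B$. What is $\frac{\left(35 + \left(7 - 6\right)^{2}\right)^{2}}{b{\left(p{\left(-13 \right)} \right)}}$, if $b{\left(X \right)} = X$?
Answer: $- \frac{648}{13} \approx -49.846$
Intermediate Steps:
$p{\left(B \right)} = 2 B$
$\frac{\left(35 + \left(7 - 6\right)^{2}\right)^{2}}{b{\left(p{\left(-13 \right)} \right)}} = \frac{\left(35 + \left(7 - 6\right)^{2}\right)^{2}}{2 \left(-13\right)} = \frac{\left(35 + 1^{2}\right)^{2}}{-26} = \left(35 + 1\right)^{2} \left(- \frac{1}{26}\right) = 36^{2} \left(- \frac{1}{26}\right) = 1296 \left(- \frac{1}{26}\right) = - \frac{648}{13}$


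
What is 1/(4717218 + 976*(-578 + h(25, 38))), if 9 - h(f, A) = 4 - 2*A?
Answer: 1/4232146 ≈ 2.3629e-7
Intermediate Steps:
h(f, A) = 5 + 2*A (h(f, A) = 9 - (4 - 2*A) = 9 + (-4 + 2*A) = 5 + 2*A)
1/(4717218 + 976*(-578 + h(25, 38))) = 1/(4717218 + 976*(-578 + (5 + 2*38))) = 1/(4717218 + 976*(-578 + (5 + 76))) = 1/(4717218 + 976*(-578 + 81)) = 1/(4717218 + 976*(-497)) = 1/(4717218 - 485072) = 1/4232146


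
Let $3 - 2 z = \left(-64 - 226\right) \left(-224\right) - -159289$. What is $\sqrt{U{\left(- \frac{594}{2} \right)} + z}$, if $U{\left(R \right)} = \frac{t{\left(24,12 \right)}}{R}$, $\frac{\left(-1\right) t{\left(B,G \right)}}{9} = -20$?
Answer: $\frac{i \sqrt{122102607}}{33} \approx 334.85 i$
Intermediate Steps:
$t{\left(B,G \right)} = 180$ ($t{\left(B,G \right)} = \left(-9\right) \left(-20\right) = 180$)
$U{\left(R \right)} = \frac{180}{R}$
$z = -112123$ ($z = \frac{3}{2} - \frac{\left(-64 - 226\right) \left(-224\right) - -159289}{2} = \frac{3}{2} - \frac{\left(-290\right) \left(-224\right) + 159289}{2} = \frac{3}{2} - \frac{64960 + 159289}{2} = \frac{3}{2} - \frac{224249}{2} = -112123$)
$\sqrt{U{\left(- \frac{594}{2} \right)} + z} = \sqrt{\frac{180}{\left(-594\right) \frac{1}{2}} - 112123} = \sqrt{\frac{180}{-297} - 112123} = \sqrt{180 \left(- \frac{1}{297}\right) - 112123} = \sqrt{- \frac{20}{33} - 112123} = \sqrt{- \frac{3700079}{33}} = \frac{i \sqrt{122102607}}{33}$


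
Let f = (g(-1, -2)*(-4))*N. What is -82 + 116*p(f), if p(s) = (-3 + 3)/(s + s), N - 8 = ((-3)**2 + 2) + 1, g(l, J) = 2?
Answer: -82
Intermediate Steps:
N = 20 (N = 8 + (((-3)**2 + 2) + 1) = 8 + ((9 + 2) + 1) = 8 + (11 + 1) = 8 + 12 = 20)
f = -160 (f = (2*(-4))*20 = -8*20 = -160)
p(s) = 0 (p(s) = 0/((2*s)) = 0*(1/(2*s)) = 0)
-82 + 116*p(f) = -82 + 116*0 = -82 + 0 = -82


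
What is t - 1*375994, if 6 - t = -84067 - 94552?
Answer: -197369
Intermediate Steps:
t = 178625 (t = 6 - (-84067 - 94552) = 6 - 1*(-178619) = 6 + 178619 = 178625)
t - 1*375994 = 178625 - 1*375994 = 178625 - 375994 = -197369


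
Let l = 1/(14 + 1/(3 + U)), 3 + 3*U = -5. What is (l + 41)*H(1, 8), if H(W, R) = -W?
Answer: -698/17 ≈ -41.059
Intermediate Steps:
U = -8/3 (U = -1 + (1/3)*(-5) = -1 - 5/3 = -8/3 ≈ -2.6667)
l = 1/17 (l = 1/(14 + 1/(3 - 8/3)) = 1/(14 + 1/(1/3)) = 1/(14 + 3) = 1/17 ≈ 0.058824)
(l + 41)*H(1, 8) = (1/17 + 41)*(-1*1) = (698/17)*(-1) = -698/17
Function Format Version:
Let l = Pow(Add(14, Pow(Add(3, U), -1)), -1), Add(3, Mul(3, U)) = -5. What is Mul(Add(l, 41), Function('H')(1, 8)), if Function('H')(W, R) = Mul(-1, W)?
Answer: Rational(-698, 17) ≈ -41.059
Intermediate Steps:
U = Rational(-8, 3) (U = Add(-1, Mul(Rational(1, 3), -5)) = Add(-1, Rational(-5, 3)) = Rational(-8, 3) ≈ -2.6667)
l = Rational(1, 17) (l = Pow(Add(14, Pow(Add(3, Rational(-8, 3)), -1)), -1) = Pow(Add(14, Pow(Rational(1, 3), -1)), -1) = Pow(Add(14, 3), -1) = Pow(17, -1) = Rational(1, 17) ≈ 0.058824)
Mul(Add(l, 41), Function('H')(1, 8)) = Mul(Add(Rational(1, 17), 41), Mul(-1, 1)) = Mul(Rational(698, 17), -1) = Rational(-698, 17)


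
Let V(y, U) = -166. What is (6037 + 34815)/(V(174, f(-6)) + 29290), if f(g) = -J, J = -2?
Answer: 10213/7281 ≈ 1.4027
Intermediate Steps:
f(g) = 2 (f(g) = -1*(-2) = 2)
(6037 + 34815)/(V(174, f(-6)) + 29290) = (6037 + 34815)/(-166 + 29290) = 40852/29124 = 40852*(1/29124) = 10213/7281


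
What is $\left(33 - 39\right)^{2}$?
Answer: $36$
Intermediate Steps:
$\left(33 - 39\right)^{2} = \left(-6\right)^{2} = 36$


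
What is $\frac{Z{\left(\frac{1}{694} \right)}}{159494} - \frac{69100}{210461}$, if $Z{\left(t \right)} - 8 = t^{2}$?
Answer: $- \frac{5307316480950371}{16167204080696824} \approx -0.32828$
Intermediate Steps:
$Z{\left(t \right)} = 8 + t^{2}$
$\frac{Z{\left(\frac{1}{694} \right)}}{159494} - \frac{69100}{210461} = \frac{8 + \left(\frac{1}{694}\right)^{2}}{159494} - \frac{69100}{210461} = \left(8 + \left(\frac{1}{694}\right)^{2}\right) \frac{1}{159494} - \frac{69100}{210461} = \left(8 + \frac{1}{481636}\right) \frac{1}{159494} - \frac{69100}{210461} = \frac{3853089}{481636} \cdot \frac{1}{159494} - \frac{69100}{210461} = \frac{3853089}{76818052184} - \frac{69100}{210461} = - \frac{5307316480950371}{16167204080696824}$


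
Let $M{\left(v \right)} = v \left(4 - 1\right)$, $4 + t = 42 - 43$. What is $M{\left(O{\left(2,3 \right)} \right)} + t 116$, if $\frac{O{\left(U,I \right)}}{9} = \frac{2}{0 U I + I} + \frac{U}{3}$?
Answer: $-544$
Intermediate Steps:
$O{\left(U,I \right)} = 3 U + \frac{18}{I}$ ($O{\left(U,I \right)} = 9 \left(\frac{2}{0 U I + I} + \frac{U}{3}\right) = 9 \left(\frac{2}{0 I + I} + U \frac{1}{3}\right) = 9 \left(\frac{2}{0 + I} + \frac{U}{3}\right) = 9 \left(\frac{2}{I} + \frac{U}{3}\right) = 3 U + \frac{18}{I}$)
$t = -5$ ($t = -4 + \left(42 - 43\right) = -4 - 1 = -5$)
$M{\left(v \right)} = 3 v$ ($M{\left(v \right)} = v 3 = 3 v$)
$M{\left(O{\left(2,3 \right)} \right)} + t 116 = 3 \left(3 \cdot 2 + \frac{18}{3}\right) - 580 = 3 \left(6 + 18 \cdot \frac{1}{3}\right) - 580 = 3 \left(6 + 6\right) - 580 = 3 \cdot 12 - 580 = 36 - 580 = -544$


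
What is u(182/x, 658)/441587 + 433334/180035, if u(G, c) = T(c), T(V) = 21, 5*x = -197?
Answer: 191358441793/79501115545 ≈ 2.4070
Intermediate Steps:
x = -197/5 (x = (1/5)*(-197) = -197/5 ≈ -39.400)
u(G, c) = 21
u(182/x, 658)/441587 + 433334/180035 = 21/441587 + 433334/180035 = 191358441793/79501115545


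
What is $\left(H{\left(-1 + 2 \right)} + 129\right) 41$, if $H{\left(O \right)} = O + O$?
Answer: $5371$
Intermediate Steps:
$H{\left(O \right)} = 2 O$
$\left(H{\left(-1 + 2 \right)} + 129\right) 41 = \left(2 \left(-1 + 2\right) + 129\right) 41 = \left(2 \cdot 1 + 129\right) 41 = \left(2 + 129\right) 41 = 131 \cdot 41 = 5371$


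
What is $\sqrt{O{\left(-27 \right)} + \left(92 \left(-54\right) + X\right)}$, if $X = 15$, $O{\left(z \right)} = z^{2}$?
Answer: $8 i \sqrt{66} \approx 64.992 i$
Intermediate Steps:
$\sqrt{O{\left(-27 \right)} + \left(92 \left(-54\right) + X\right)} = \sqrt{\left(-27\right)^{2} + \left(92 \left(-54\right) + 15\right)} = \sqrt{729 + \left(-4968 + 15\right)} = \sqrt{729 - 4953} = \sqrt{-4224} = 8 i \sqrt{66}$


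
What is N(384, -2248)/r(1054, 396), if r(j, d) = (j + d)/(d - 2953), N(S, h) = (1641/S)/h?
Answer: 1398679/417228800 ≈ 0.0033523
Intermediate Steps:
N(S, h) = 1641/(S*h)
r(j, d) = (d + j)/(-2953 + d)
N(384, -2248)/r(1054, 396) = (1641/(384*(-2248)))/(((396 + 1054)/(-2953 + 396))) = (1641*(1/384)*(-1/2248))/((1450/(-2557))) = -547/(287744*((-1/2557*1450))) = -547/(287744*(-1450/2557)) = -547/287744*(-2557/1450) = 1398679/417228800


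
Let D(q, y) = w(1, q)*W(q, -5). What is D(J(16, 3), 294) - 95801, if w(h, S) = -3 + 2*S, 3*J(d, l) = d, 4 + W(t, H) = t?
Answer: -862117/9 ≈ -95791.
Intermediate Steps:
W(t, H) = -4 + t
J(d, l) = d/3
D(q, y) = (-4 + q)*(-3 + 2*q) (D(q, y) = (-3 + 2*q)*(-4 + q) = (-4 + q)*(-3 + 2*q))
D(J(16, 3), 294) - 95801 = (-4 + (1/3)*16)*(-3 + 2*((1/3)*16)) - 95801 = (-4 + 16/3)*(-3 + 2*(16/3)) - 95801 = 4*(-3 + 32/3)/3 - 95801 = (4/3)*(23/3) - 95801 = 92/9 - 95801 = -862117/9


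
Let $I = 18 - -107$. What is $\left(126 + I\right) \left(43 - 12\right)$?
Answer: $7781$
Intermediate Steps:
$I = 125$ ($I = 18 + 107 = 125$)
$\left(126 + I\right) \left(43 - 12\right) = \left(126 + 125\right) \left(43 - 12\right) = 251 \cdot 31 = 7781$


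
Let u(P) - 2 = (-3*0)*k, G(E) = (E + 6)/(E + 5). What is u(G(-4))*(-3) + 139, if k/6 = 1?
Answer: 133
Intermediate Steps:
k = 6 (k = 6*1 = 6)
G(E) = (6 + E)/(5 + E)
u(P) = 2 (u(P) = 2 - 3*0*6 = 2 + 0*6 = 2 + 0 = 2)
u(G(-4))*(-3) + 139 = 2*(-3) + 139 = -6 + 139 = 133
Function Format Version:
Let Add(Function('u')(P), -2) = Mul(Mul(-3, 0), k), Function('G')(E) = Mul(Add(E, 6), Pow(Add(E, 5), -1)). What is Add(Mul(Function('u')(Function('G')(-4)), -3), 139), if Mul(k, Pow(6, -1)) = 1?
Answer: 133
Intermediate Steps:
k = 6 (k = Mul(6, 1) = 6)
Function('G')(E) = Mul(Pow(Add(5, E), -1), Add(6, E)) (Function('G')(E) = Mul(Add(6, E), Pow(Add(5, E), -1)) = Mul(Pow(Add(5, E), -1), Add(6, E)))
Function('u')(P) = 2 (Function('u')(P) = Add(2, Mul(Mul(-3, 0), 6)) = Add(2, Mul(0, 6)) = Add(2, 0) = 2)
Add(Mul(Function('u')(Function('G')(-4)), -3), 139) = Add(Mul(2, -3), 139) = Add(-6, 139) = 133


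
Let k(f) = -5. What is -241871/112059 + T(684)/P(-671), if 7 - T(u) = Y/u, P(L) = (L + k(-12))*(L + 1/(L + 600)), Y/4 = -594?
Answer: -148002631047997/68570453893032 ≈ -2.1584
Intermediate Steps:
Y = -2376 (Y = 4*(-594) = -2376)
P(L) = (-5 + L)*(L + 1/(600 + L)) (P(L) = (L - 5)*(L + 1/(L + 600)) = (-5 + L)*(L + 1/(600 + L)))
T(u) = 7 + 2376/u (T(u) = 7 - (-2376)/u = 7 + 2376/u)
-241871/112059 + T(684)/P(-671) = -241871/112059 + (7 + 2376/684)/(((-5 + (-671)³ - 2999*(-671) + 595*(-671)²)/(600 - 671))) = -241871*1/112059 + (7 + 2376*(1/684))/(((-5 - 302111711 + 2012329 + 595*450241)/(-71))) = -241871/112059 + (7 + 66/19)/((-(-5 - 302111711 + 2012329 + 267893395)/71)) = -241871/112059 + 199/(19*((-1/71*(-32205992)))) = -241871/112059 + 199/(19*(32205992/71)) = -241871/112059 + (199/19)*(71/32205992) = -241871/112059 + 14129/611913848 = -148002631047997/68570453893032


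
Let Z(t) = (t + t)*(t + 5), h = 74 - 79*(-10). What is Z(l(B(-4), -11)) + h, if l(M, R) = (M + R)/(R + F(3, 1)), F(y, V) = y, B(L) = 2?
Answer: 28089/32 ≈ 877.78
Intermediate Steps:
l(M, R) = (M + R)/(3 + R) (l(M, R) = (M + R)/(R + 3) = (M + R)/(3 + R))
h = 864 (h = 74 + 790 = 864)
Z(t) = 2*t*(5 + t) (Z(t) = (2*t)*(5 + t) = 2*t*(5 + t))
Z(l(B(-4), -11)) + h = 2*((2 - 11)/(3 - 11))*(5 + (2 - 11)/(3 - 11)) + 864 = 2*(-9/(-8))*(5 - 9/(-8)) + 864 = 2*(-⅛*(-9))*(5 - ⅛*(-9)) + 864 = 2*(9/8)*(5 + 9/8) + 864 = 2*(9/8)*(49/8) + 864 = 441/32 + 864 = 28089/32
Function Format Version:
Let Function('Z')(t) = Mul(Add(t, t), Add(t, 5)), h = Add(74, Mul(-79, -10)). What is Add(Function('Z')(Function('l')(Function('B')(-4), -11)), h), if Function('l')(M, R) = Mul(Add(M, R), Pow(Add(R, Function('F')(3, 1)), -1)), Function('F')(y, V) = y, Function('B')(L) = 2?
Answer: Rational(28089, 32) ≈ 877.78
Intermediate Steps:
Function('l')(M, R) = Mul(Pow(Add(3, R), -1), Add(M, R)) (Function('l')(M, R) = Mul(Add(M, R), Pow(Add(R, 3), -1)) = Mul(Add(M, R), Pow(Add(3, R), -1)) = Mul(Pow(Add(3, R), -1), Add(M, R)))
h = 864 (h = Add(74, 790) = 864)
Function('Z')(t) = Mul(2, t, Add(5, t)) (Function('Z')(t) = Mul(Mul(2, t), Add(5, t)) = Mul(2, t, Add(5, t)))
Add(Function('Z')(Function('l')(Function('B')(-4), -11)), h) = Add(Mul(2, Mul(Pow(Add(3, -11), -1), Add(2, -11)), Add(5, Mul(Pow(Add(3, -11), -1), Add(2, -11)))), 864) = Add(Mul(2, Mul(Pow(-8, -1), -9), Add(5, Mul(Pow(-8, -1), -9))), 864) = Add(Mul(2, Mul(Rational(-1, 8), -9), Add(5, Mul(Rational(-1, 8), -9))), 864) = Add(Mul(2, Rational(9, 8), Add(5, Rational(9, 8))), 864) = Add(Mul(2, Rational(9, 8), Rational(49, 8)), 864) = Add(Rational(441, 32), 864) = Rational(28089, 32)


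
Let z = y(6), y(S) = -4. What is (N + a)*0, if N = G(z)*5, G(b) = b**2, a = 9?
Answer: 0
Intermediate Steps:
z = -4
N = 80 (N = (-4)**2*5 = 16*5 = 80)
(N + a)*0 = (80 + 9)*0 = 89*0 = 0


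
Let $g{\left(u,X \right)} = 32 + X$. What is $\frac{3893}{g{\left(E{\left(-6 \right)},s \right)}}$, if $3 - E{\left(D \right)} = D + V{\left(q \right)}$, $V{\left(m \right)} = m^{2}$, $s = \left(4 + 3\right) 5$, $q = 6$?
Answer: $\frac{3893}{67} \approx 58.104$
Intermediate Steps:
$s = 35$ ($s = 7 \cdot 5 = 35$)
$E{\left(D \right)} = -33 - D$ ($E{\left(D \right)} = 3 - \left(D + 6^{2}\right) = 3 - \left(D + 36\right) = 3 - \left(36 + D\right) = -33 - D$)
$\frac{3893}{g{\left(E{\left(-6 \right)},s \right)}} = \frac{3893}{32 + 35} = \frac{3893}{67}$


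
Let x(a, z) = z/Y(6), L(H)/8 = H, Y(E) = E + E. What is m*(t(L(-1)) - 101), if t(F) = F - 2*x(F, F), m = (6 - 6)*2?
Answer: 0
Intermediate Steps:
Y(E) = 2*E
L(H) = 8*H
x(a, z) = z/12 (x(a, z) = z/((2*6)) = z/12)
m = 0 (m = 0*2 = 0)
t(F) = 5*F/6 (t(F) = F - F/6 = 5*F/6)
m*(t(L(-1)) - 101) = 0*(5*(8*(-1))/6 - 101) = 0*((5/6)*(-8) - 101) = 0*(-20/3 - 101) = 0*(-323/3) = 0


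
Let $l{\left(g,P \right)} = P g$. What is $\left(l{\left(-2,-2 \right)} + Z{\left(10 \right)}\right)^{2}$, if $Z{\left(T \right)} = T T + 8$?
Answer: $12544$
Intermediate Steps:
$Z{\left(T \right)} = 8 + T^{2}$ ($Z{\left(T \right)} = T^{2} + 8 = 8 + T^{2}$)
$\left(l{\left(-2,-2 \right)} + Z{\left(10 \right)}\right)^{2} = \left(\left(-2\right) \left(-2\right) + \left(8 + 10^{2}\right)\right)^{2} = \left(4 + \left(8 + 100\right)\right)^{2} = \left(4 + 108\right)^{2} = 112^{2} = 12544$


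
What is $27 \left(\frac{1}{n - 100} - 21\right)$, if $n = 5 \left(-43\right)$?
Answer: $- \frac{19848}{35} \approx -567.09$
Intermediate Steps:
$n = -215$
$27 \left(\frac{1}{n - 100} - 21\right) = 27 \left(\frac{1}{-215 - 100} - 21\right) = 27 \left(\frac{1}{-315} - 21\right) = 27 \left(- \frac{1}{315} - 21\right) = 27 \left(- \frac{6616}{315}\right) = - \frac{19848}{35}$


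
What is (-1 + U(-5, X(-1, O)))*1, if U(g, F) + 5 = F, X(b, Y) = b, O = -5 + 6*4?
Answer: -7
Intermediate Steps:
O = 19 (O = -5 + 24 = 19)
U(g, F) = -5 + F
(-1 + U(-5, X(-1, O)))*1 = (-1 + (-5 - 1))*1 = (-1 - 6)*1 = -7*1 = -7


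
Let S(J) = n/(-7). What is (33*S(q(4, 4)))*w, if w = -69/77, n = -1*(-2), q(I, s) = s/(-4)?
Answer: 414/49 ≈ 8.4490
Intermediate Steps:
q(I, s) = -s/4 (q(I, s) = s*(-1/4) = -s/4)
n = 2
w = -69/77 (w = -69*1/77 = -69/77 ≈ -0.89610)
S(J) = -2/7 (S(J) = 2/(-7) = 2*(-1/7) = -2/7)
(33*S(q(4, 4)))*w = (33*(-2/7))*(-69/77) = -66/7*(-69/77) = 414/49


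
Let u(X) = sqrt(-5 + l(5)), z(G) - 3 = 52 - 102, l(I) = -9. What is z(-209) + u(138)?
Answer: -47 + I*sqrt(14) ≈ -47.0 + 3.7417*I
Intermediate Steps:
z(G) = -47 (z(G) = 3 + (52 - 102) = 3 - 50 = -47)
u(X) = I*sqrt(14) (u(X) = sqrt(-5 - 9) = sqrt(-14) = I*sqrt(14))
z(-209) + u(138) = -47 + I*sqrt(14)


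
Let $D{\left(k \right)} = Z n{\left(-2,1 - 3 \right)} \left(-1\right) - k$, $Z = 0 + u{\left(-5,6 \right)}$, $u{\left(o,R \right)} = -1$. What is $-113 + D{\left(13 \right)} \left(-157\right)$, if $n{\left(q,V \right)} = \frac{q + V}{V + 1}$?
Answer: $1300$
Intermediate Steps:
$n{\left(q,V \right)} = \frac{V + q}{1 + V}$
$Z = -1$ ($Z = 0 - 1 = -1$)
$D{\left(k \right)} = 4 - k$ ($D{\left(k \right)} = - \frac{\left(1 - 3\right) - 2}{1 + \left(1 - 3\right)} \left(-1\right) - k = - \frac{-2 - 2}{1 - 2} \left(-1\right) - k = - \frac{-4}{-1} \left(-1\right) - k = - \left(-1\right) \left(-4\right) \left(-1\right) - k = \left(-1\right) 4 \left(-1\right) - k = \left(-4\right) \left(-1\right) - k = 4 - k$)
$-113 + D{\left(13 \right)} \left(-157\right) = -113 + \left(4 - 13\right) \left(-157\right) = -113 - -1413 = -113 + 1413 = 1300$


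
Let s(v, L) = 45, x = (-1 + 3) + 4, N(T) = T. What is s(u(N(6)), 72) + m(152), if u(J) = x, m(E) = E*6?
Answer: 957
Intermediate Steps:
m(E) = 6*E
x = 6 (x = 2 + 4 = 6)
u(J) = 6
s(u(N(6)), 72) + m(152) = 45 + 6*152 = 45 + 912 = 957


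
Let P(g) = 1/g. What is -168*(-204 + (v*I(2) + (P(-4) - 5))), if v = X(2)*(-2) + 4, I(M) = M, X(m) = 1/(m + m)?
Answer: 33978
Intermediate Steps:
X(m) = 1/(2*m)
v = 7/2 (v = ((½)/2)*(-2) + 4 = ((½)*(½))*(-2) + 4 = (¼)*(-2) + 4 = -½ + 4 = 7/2 ≈ 3.5000)
-168*(-204 + (v*I(2) + (P(-4) - 5))) = -168*(-204 + ((7/2)*2 + (1/(-4) - 5))) = -168*(-204 + (7 + (-¼ - 5))) = -168*(-204 + (7 - 21/4)) = -168*(-204 + 7/4) = -168*(-809/4) = 33978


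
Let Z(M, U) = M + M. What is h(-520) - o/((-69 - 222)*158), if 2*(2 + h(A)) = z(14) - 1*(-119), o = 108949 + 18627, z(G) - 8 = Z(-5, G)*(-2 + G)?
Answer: 196543/45978 ≈ 4.2747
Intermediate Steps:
Z(M, U) = 2*M
z(G) = 28 - 10*G (z(G) = 8 + (2*(-5))*(-2 + G) = 8 - 10*(-2 + G) = 8 + (20 - 10*G) = 28 - 10*G)
o = 127576
h(A) = 3/2 (h(A) = -2 + ((28 - 10*14) - 1*(-119))/2 = -2 + ((28 - 140) + 119)/2 = -2 + (-112 + 119)/2 = -2 + (1/2)*7 = -2 + 7/2 = 3/2)
h(-520) - o/((-69 - 222)*158) = 3/2 - 127576/((-69 - 222)*158) = 3/2 - 127576/((-291*158)) = 3/2 - 127576/(-45978) = 3/2 - 127576*(-1)/45978 = 3/2 - 1*(-63788/22989) = 3/2 + 63788/22989 = 196543/45978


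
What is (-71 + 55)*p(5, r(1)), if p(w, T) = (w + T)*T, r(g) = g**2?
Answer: -96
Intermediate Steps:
p(w, T) = T*(T + w) (p(w, T) = (T + w)*T = T*(T + w))
(-71 + 55)*p(5, r(1)) = (-71 + 55)*(1**2*(1**2 + 5)) = -16*(1 + 5) = -16*6 = -96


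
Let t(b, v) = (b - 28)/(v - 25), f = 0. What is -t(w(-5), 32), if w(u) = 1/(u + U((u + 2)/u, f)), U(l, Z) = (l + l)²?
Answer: 2517/623 ≈ 4.0401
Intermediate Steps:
U(l, Z) = 4*l² (U(l, Z) = (2*l)² = 4*l²)
w(u) = 1/(u + 4*(2 + u)²/u²) (w(u) = 1/(u + 4*((u + 2)/u)²) = 1/(u + 4*((2 + u)/u)²) = 1/(u + 4*((2 + u)²/u²)) = 1/(u + 4*(2 + u)²/u²))
t(b, v) = (-28 + b)/(-25 + v)
-t(w(-5), 32) = -(-28 + (-5)²/((-5)³ + 4*(2 - 5)²))/(-25 + 32) = -(-28 + 25/(-125 + 4*(-3)²))/7 = -(-28 + 25/(-125 + 4*9))/7 = -(-28 + 25/(-125 + 36))/7 = -(-28 + 25/(-89))/7 = -(-28 + 25*(-1/89))/7 = -(-28 - 25/89)/7 = -(-2517)/(7*89) = -1*(-2517/623) = 2517/623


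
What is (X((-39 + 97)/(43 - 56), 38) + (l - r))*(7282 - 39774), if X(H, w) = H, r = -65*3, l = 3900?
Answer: -1727827084/13 ≈ -1.3291e+8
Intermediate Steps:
r = -195
(X((-39 + 97)/(43 - 56), 38) + (l - r))*(7282 - 39774) = ((-39 + 97)/(43 - 56) + (3900 - 1*(-195)))*(7282 - 39774) = (58/(-13) + (3900 + 195))*(-32492) = (58*(-1/13) + 4095)*(-32492) = (-58/13 + 4095)*(-32492) = (53177/13)*(-32492) = -1727827084/13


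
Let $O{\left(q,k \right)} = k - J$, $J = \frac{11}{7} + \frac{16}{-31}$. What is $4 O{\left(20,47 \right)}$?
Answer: $\frac{39880}{217} \approx 183.78$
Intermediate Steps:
$J = \frac{229}{217}$ ($J = 11 \cdot \frac{1}{7} + 16 \left(- \frac{1}{31}\right) = \frac{11}{7} - \frac{16}{31} = \frac{229}{217} \approx 1.0553$)
$O{\left(q,k \right)} = - \frac{229}{217} + k$ ($O{\left(q,k \right)} = k - \frac{229}{217} = - \frac{229}{217} + k$)
$4 O{\left(20,47 \right)} = 4 \left(- \frac{229}{217} + 47\right) = 4 \cdot \frac{9970}{217} = \frac{39880}{217}$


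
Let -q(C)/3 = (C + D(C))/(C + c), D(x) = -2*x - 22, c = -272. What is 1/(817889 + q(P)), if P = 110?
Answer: 9/7360979 ≈ 1.2227e-6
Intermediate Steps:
D(x) = -22 - 2*x
q(C) = -3*(-22 - C)/(-272 + C) (q(C) = -3*(C + (-22 - 2*C))/(C - 272) = -3*(-22 - C)/(-272 + C))
1/(817889 + q(P)) = 1/(817889 + 3*(22 + 110)/(-272 + 110)) = 1/(817889 + 3*132/(-162)) = 1/(817889 + 3*(-1/162)*132) = 1/(817889 - 22/9) = 1/(7360979/9) = 9/7360979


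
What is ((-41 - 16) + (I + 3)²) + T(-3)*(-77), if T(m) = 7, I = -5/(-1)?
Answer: -532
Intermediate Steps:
I = 5 (I = -5*(-1) = 5)
((-41 - 16) + (I + 3)²) + T(-3)*(-77) = ((-41 - 16) + (5 + 3)²) + 7*(-77) = (-57 + 8²) - 539 = (-57 + 64) - 539 = 7 - 539 = -532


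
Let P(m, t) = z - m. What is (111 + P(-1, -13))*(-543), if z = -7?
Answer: -57015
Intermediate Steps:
P(m, t) = -7 - m
(111 + P(-1, -13))*(-543) = (111 + (-7 - 1*(-1)))*(-543) = (111 + (-7 + 1))*(-543) = (111 - 6)*(-543) = 105*(-543) = -57015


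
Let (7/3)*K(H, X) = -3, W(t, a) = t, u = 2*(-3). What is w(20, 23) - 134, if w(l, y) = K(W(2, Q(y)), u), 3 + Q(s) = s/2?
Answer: -947/7 ≈ -135.29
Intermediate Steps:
Q(s) = -3 + s/2
u = -6
K(H, X) = -9/7 (K(H, X) = (3/7)*(-3) = -9/7)
w(l, y) = -9/7
w(20, 23) - 134 = -9/7 - 134 = -947/7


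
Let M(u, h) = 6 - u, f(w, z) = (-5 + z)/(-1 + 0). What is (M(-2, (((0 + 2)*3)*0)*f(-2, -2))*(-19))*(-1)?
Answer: 152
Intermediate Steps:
f(w, z) = 5 - z (f(w, z) = (-5 + z)/(-1) = (-5 + z)*(-1) = 5 - z)
(M(-2, (((0 + 2)*3)*0)*f(-2, -2))*(-19))*(-1) = ((6 - 1*(-2))*(-19))*(-1) = ((6 + 2)*(-19))*(-1) = (8*(-19))*(-1) = -152*(-1) = 152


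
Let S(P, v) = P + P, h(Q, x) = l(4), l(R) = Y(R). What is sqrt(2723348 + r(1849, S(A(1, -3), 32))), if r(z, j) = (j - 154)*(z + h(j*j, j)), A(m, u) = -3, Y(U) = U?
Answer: 6*sqrt(67413) ≈ 1557.8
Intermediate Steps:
l(R) = R
h(Q, x) = 4
S(P, v) = 2*P
r(z, j) = (-154 + j)*(4 + z) (r(z, j) = (j - 154)*(z + 4) = (-154 + j)*(4 + z))
sqrt(2723348 + r(1849, S(A(1, -3), 32))) = sqrt(2723348 + (-616 - 154*1849 + 4*(2*(-3)) + (2*(-3))*1849)) = sqrt(2723348 + (-616 - 284746 + 4*(-6) - 6*1849)) = sqrt(2723348 + (-616 - 284746 - 24 - 11094)) = sqrt(2723348 - 296480) = sqrt(2426868) = 6*sqrt(67413)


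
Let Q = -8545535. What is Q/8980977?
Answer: -449765/472683 ≈ -0.95152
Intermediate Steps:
Q/8980977 = -8545535/8980977 = -8545535*1/8980977 = -449765/472683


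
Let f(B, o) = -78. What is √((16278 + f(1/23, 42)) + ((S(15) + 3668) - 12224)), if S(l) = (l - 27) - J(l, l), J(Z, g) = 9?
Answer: 33*√7 ≈ 87.310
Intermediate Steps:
S(l) = -36 + l (S(l) = (l - 27) - 1*9 = (-27 + l) - 9 = -36 + l)
√((16278 + f(1/23, 42)) + ((S(15) + 3668) - 12224)) = √((16278 - 78) + (((-36 + 15) + 3668) - 12224)) = √(16200 + ((-21 + 3668) - 12224)) = √(16200 + (3647 - 12224)) = √(16200 - 8577) = √7623 = 33*√7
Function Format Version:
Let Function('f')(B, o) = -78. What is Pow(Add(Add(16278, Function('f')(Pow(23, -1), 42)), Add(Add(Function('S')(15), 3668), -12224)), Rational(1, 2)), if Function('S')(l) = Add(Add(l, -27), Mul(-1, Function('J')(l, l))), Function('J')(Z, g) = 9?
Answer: Mul(33, Pow(7, Rational(1, 2))) ≈ 87.310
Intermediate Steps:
Function('S')(l) = Add(-36, l) (Function('S')(l) = Add(Add(l, -27), Mul(-1, 9)) = Add(Add(-27, l), -9) = Add(-36, l))
Pow(Add(Add(16278, Function('f')(Pow(23, -1), 42)), Add(Add(Function('S')(15), 3668), -12224)), Rational(1, 2)) = Pow(Add(Add(16278, -78), Add(Add(Add(-36, 15), 3668), -12224)), Rational(1, 2)) = Pow(Add(16200, Add(Add(-21, 3668), -12224)), Rational(1, 2)) = Pow(Add(16200, Add(3647, -12224)), Rational(1, 2)) = Pow(Add(16200, -8577), Rational(1, 2)) = Pow(7623, Rational(1, 2)) = Mul(33, Pow(7, Rational(1, 2)))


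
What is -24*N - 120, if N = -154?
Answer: 3576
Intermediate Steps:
-24*N - 120 = -24*(-154) - 120 = 3696 - 120 = 3576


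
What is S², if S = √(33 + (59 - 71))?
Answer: 21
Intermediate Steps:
S = √21 (S = √(33 - 12) = √21 ≈ 4.5826)
S² = (√21)² = 21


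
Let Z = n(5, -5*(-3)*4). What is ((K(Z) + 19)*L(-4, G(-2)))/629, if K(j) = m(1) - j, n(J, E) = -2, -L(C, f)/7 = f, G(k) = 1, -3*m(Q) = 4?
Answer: -413/1887 ≈ -0.21887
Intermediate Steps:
m(Q) = -4/3 (m(Q) = -⅓*4 = -4/3)
L(C, f) = -7*f
Z = -2
K(j) = -4/3 - j
((K(Z) + 19)*L(-4, G(-2)))/629 = (((-4/3 - 1*(-2)) + 19)*(-7*1))/629 = (((-4/3 + 2) + 19)*(-7))*(1/629) = ((⅔ + 19)*(-7))*(1/629) = ((59/3)*(-7))*(1/629) = -413/3*1/629 = -413/1887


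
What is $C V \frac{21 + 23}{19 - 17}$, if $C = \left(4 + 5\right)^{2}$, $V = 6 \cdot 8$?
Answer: $85536$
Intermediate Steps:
$V = 48$
$C = 81$ ($C = 9^{2} = 81$)
$C V \frac{21 + 23}{19 - 17} = 81 \cdot 48 \frac{21 + 23}{19 - 17} = 3888 \cdot \frac{44}{2} = 3888 \cdot 44 \cdot \frac{1}{2} = 3888 \cdot 22 = 85536$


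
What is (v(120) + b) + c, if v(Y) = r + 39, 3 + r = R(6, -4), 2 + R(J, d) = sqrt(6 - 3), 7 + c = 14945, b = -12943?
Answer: 2029 + sqrt(3) ≈ 2030.7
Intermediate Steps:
c = 14938 (c = -7 + 14945 = 14938)
R(J, d) = -2 + sqrt(3) (R(J, d) = -2 + sqrt(6 - 3) = -2 + sqrt(3))
r = -5 + sqrt(3) (r = -3 + (-2 + sqrt(3)) = -5 + sqrt(3) ≈ -3.2679)
v(Y) = 34 + sqrt(3) (v(Y) = (-5 + sqrt(3)) + 39 = 34 + sqrt(3))
(v(120) + b) + c = ((34 + sqrt(3)) - 12943) + 14938 = (-12909 + sqrt(3)) + 14938 = 2029 + sqrt(3)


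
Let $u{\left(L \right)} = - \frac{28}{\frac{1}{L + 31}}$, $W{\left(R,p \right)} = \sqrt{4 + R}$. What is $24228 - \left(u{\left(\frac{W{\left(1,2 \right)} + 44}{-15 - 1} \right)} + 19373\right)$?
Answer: $5646 - \frac{7 \sqrt{5}}{4} \approx 5642.1$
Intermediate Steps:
$u{\left(L \right)} = -868 - 28 L$ ($u{\left(L \right)} = - \frac{28}{\frac{1}{31 + L}} = - 28 \left(31 + L\right) = -868 - 28 L$)
$24228 - \left(u{\left(\frac{W{\left(1,2 \right)} + 44}{-15 - 1} \right)} + 19373\right) = 24228 - \left(\left(-868 - 28 \frac{\sqrt{4 + 1} + 44}{-15 - 1}\right) + 19373\right) = 24228 - \left(\left(-868 - 28 \frac{\sqrt{5} + 44}{-16}\right) + 19373\right) = 24228 - \left(\left(-868 - 28 \left(44 + \sqrt{5}\right) \left(- \frac{1}{16}\right)\right) + 19373\right) = 24228 - \left(\left(-868 - 28 \left(- \frac{11}{4} - \frac{\sqrt{5}}{16}\right)\right) + 19373\right) = 24228 - \left(\left(-868 + \left(77 + \frac{7 \sqrt{5}}{4}\right)\right) + 19373\right) = 24228 - \left(\left(-791 + \frac{7 \sqrt{5}}{4}\right) + 19373\right) = 24228 - \left(18582 + \frac{7 \sqrt{5}}{4}\right) = 5646 - \frac{7 \sqrt{5}}{4}$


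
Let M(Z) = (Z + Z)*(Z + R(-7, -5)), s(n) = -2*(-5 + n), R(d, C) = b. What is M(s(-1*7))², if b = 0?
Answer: 1327104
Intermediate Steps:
R(d, C) = 0
s(n) = 10 - 2*n
M(Z) = 2*Z² (M(Z) = (Z + Z)*(Z + 0) = (2*Z)*Z = 2*Z²)
M(s(-1*7))² = (2*(10 - (-2)*7)²)² = (2*(10 - 2*(-7))²)² = (2*(10 + 14)²)² = (2*24²)² = (2*576)² = 1152² = 1327104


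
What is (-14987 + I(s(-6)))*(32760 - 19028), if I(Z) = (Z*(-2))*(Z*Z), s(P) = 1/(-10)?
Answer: -25725182067/125 ≈ -2.0580e+8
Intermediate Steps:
s(P) = -⅒
I(Z) = -2*Z³ (I(Z) = (-2*Z)*Z² = -2*Z³)
(-14987 + I(s(-6)))*(32760 - 19028) = (-14987 - 2*(-⅒)³)*(32760 - 19028) = (-14987 - 2*(-1/1000))*13732 = (-14987 + 1/500)*13732 = -7493499/500*13732 = -25725182067/125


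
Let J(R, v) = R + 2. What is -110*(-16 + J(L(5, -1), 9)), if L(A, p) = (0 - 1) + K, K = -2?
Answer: 1870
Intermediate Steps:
L(A, p) = -3 (L(A, p) = (0 - 1) - 2 = -1 - 2 = -3)
J(R, v) = 2 + R
-110*(-16 + J(L(5, -1), 9)) = -110*(-16 + (2 - 3)) = -110*(-16 - 1) = -110*(-17) = 1870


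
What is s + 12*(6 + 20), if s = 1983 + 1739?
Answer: 4034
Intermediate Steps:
s = 3722
s + 12*(6 + 20) = 3722 + 12*(6 + 20) = 3722 + 12*26 = 3722 + 312 = 4034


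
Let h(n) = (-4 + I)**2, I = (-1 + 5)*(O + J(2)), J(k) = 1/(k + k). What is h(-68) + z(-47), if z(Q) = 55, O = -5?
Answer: 584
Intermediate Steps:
J(k) = 1/(2*k)
I = -19 (I = (-1 + 5)*(-5 + (1/2)/2) = 4*(-5 + (1/2)*(1/2)) = 4*(-5 + 1/4) = 4*(-19/4) = -19)
h(n) = 529 (h(n) = (-4 - 19)**2 = (-23)**2 = 529)
h(-68) + z(-47) = 529 + 55 = 584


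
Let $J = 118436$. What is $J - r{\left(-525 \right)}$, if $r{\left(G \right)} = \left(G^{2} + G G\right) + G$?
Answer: $-432289$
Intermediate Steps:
$r{\left(G \right)} = G + 2 G^{2}$ ($r{\left(G \right)} = \left(G^{2} + G^{2}\right) + G = 2 G^{2} + G = G + 2 G^{2}$)
$J - r{\left(-525 \right)} = 118436 - - 525 \left(1 + 2 \left(-525\right)\right) = 118436 - - 525 \left(1 - 1050\right) = 118436 - \left(-525\right) \left(-1049\right) = 118436 - 550725 = -432289$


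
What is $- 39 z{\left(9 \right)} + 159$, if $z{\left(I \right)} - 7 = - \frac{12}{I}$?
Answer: $-62$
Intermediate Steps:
$z{\left(I \right)} = 7 - \frac{12}{I}$
$- 39 z{\left(9 \right)} + 159 = - 39 \left(7 - \frac{12}{9}\right) + 159 = - 39 \left(7 - \frac{4}{3}\right) + 159 = \left(-39\right) \frac{17}{3} + 159 = -221 + 159 = -62$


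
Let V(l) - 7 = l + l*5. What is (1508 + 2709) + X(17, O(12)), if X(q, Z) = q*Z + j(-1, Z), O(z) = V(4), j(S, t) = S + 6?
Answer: 4749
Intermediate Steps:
j(S, t) = 6 + S
V(l) = 7 + 6*l (V(l) = 7 + (l + l*5) = 7 + (l + 5*l) = 7 + 6*l)
O(z) = 31 (O(z) = 7 + 6*4 = 7 + 24 = 31)
X(q, Z) = 5 + Z*q (X(q, Z) = q*Z + (6 - 1) = Z*q + 5 = 5 + Z*q)
(1508 + 2709) + X(17, O(12)) = (1508 + 2709) + (5 + 31*17) = 4217 + (5 + 527) = 4217 + 532 = 4749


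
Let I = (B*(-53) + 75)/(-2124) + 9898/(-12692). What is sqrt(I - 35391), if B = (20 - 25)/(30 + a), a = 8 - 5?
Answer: I*sqrt(48626994926327294730)/37066986 ≈ 188.13*I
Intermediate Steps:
a = 3
B = -5/33 (B = (20 - 25)/(30 + 3) = -5/33 ≈ -0.15152)
I = -91068337/111200958 (I = (-5/33*(-53) + 75)/(-2124) + 9898/(-12692) = (265/33 + 75)*(-1/2124) + 9898*(-1/12692) = (2740/33)*(-1/2124) - 4949/6346 = -685/17523 - 4949/6346 = -91068337/111200958 ≈ -0.81895)
sqrt(I - 35391) = sqrt(-91068337/111200958 - 35391) = sqrt(-3935604172915/111200958) = I*sqrt(48626994926327294730)/37066986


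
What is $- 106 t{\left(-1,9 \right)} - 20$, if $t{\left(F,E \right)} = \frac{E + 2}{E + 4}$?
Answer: $- \frac{1426}{13} \approx -109.69$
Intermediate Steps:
$t{\left(F,E \right)} = \frac{2 + E}{4 + E}$
$- 106 t{\left(-1,9 \right)} - 20 = - 106 \frac{2 + 9}{4 + 9} - 20 = - 106 \cdot \frac{1}{13} \cdot 11 - 20 = \left(-106\right) \frac{11}{13} - 20 = - \frac{1166}{13} - 20 = - \frac{1426}{13}$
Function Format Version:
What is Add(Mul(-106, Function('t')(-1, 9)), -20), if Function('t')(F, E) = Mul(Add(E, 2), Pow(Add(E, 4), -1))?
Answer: Rational(-1426, 13) ≈ -109.69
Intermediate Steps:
Function('t')(F, E) = Mul(Pow(Add(4, E), -1), Add(2, E)) (Function('t')(F, E) = Mul(Add(2, E), Pow(Add(4, E), -1)) = Mul(Pow(Add(4, E), -1), Add(2, E)))
Add(Mul(-106, Function('t')(-1, 9)), -20) = Add(Mul(-106, Mul(Pow(Add(4, 9), -1), Add(2, 9))), -20) = Add(Mul(-106, Mul(Pow(13, -1), 11)), -20) = Add(Mul(-106, Mul(Rational(1, 13), 11)), -20) = Add(Mul(-106, Rational(11, 13)), -20) = Add(Rational(-1166, 13), -20) = Rational(-1426, 13)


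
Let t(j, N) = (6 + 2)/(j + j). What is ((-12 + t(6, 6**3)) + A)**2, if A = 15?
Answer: 121/9 ≈ 13.444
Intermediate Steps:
t(j, N) = 4/j (t(j, N) = 8/((2*j)) = 8*(1/(2*j)) = 4/j)
((-12 + t(6, 6**3)) + A)**2 = ((-12 + 4/6) + 15)**2 = ((-12 + 4*(1/6)) + 15)**2 = ((-12 + 2/3) + 15)**2 = (-34/3 + 15)**2 = (11/3)**2 = 121/9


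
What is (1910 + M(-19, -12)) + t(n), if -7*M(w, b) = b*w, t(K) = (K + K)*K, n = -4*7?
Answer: 24118/7 ≈ 3445.4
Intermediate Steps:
n = -28
t(K) = 2*K² (t(K) = (2*K)*K = 2*K²)
M(w, b) = -b*w/7
(1910 + M(-19, -12)) + t(n) = (1910 - ⅐*(-12)*(-19)) + 2*(-28)² = (1910 - 228/7) + 2*784 = 13142/7 + 1568 = 24118/7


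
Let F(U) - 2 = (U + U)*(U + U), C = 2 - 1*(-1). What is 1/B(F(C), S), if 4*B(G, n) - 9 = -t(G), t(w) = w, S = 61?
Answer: -4/29 ≈ -0.13793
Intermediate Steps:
C = 3 (C = 2 + 1 = 3)
F(U) = 2 + 4*U² (F(U) = 2 + (U + U)*(U + U) = 2 + (2*U)*(2*U) = 2 + 4*U²)
B(G, n) = 9/4 - G/4 (B(G, n) = 9/4 + (-G)/4 = 9/4 - G/4)
1/B(F(C), S) = 1/(9/4 - (2 + 4*3²)/4) = 1/(9/4 - (2 + 4*9)/4) = 1/(9/4 - (2 + 36)/4) = 1/(9/4 - ¼*38) = 1/(9/4 - 19/2) = 1/(-29/4) = -4/29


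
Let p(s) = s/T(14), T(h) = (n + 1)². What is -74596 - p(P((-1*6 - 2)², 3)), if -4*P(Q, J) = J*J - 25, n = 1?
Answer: -74597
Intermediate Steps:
T(h) = 4 (T(h) = (1 + 1)² = 2² = 4)
P(Q, J) = 25/4 - J²/4 (P(Q, J) = -(J*J - 25)/4 = -(J² - 25)/4 = -(-25 + J²)/4 = 25/4 - J²/4)
p(s) = s/4
-74596 - p(P((-1*6 - 2)², 3)) = -74596 - (25/4 - ¼*3²)/4 = -74596 - (25/4 - ¼*9)/4 = -74596 - (25/4 - 9/4)/4 = -74596 - 4/4 = -74596 - 1*1 = -74596 - 1 = -74597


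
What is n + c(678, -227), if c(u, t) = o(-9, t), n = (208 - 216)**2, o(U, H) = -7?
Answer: 57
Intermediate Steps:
n = 64 (n = (-8)**2 = 64)
c(u, t) = -7
n + c(678, -227) = 64 - 7 = 57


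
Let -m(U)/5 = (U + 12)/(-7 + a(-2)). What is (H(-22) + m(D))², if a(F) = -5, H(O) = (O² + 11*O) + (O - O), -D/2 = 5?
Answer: 2122849/36 ≈ 58968.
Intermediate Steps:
D = -10 (D = -2*5 = -10)
H(O) = O² + 11*O (H(O) = (O² + 11*O) + 0 = O² + 11*O)
m(U) = 5 + 5*U/12 (m(U) = -5*(U + 12)/(-7 - 5) = -5*(12 + U)/(-12) = -5*(12 + U)*(-1)/12 = -5*(-1 - U/12) = 5 + 5*U/12)
(H(-22) + m(D))² = (-22*(11 - 22) + (5 + (5/12)*(-10)))² = (-22*(-11) + (5 - 25/6))² = (242 + ⅚)² = (1457/6)² = 2122849/36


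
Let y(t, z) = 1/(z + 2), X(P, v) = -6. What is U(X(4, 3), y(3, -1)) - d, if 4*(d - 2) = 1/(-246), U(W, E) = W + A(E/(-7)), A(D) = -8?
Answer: -15743/984 ≈ -15.999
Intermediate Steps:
y(t, z) = 1/(2 + z)
U(W, E) = -8 + W (U(W, E) = W - 8 = -8 + W)
d = 1967/984 (d = 2 + (1/4)/(-246) = 2 + (1/4)*(-1/246) = 2 - 1/984 = 1967/984 ≈ 1.9990)
U(X(4, 3), y(3, -1)) - d = (-8 - 6) - 1*1967/984 = -14 - 1967/984 = -15743/984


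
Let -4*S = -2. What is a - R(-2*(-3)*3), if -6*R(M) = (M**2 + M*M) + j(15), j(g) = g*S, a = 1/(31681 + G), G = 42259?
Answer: 4038973/36970 ≈ 109.25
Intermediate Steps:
S = 1/2 (S = -1/4*(-2) = 1/2 ≈ 0.50000)
a = 1/73940 (a = 1/(31681 + 42259) = 1/73940 ≈ 1.3524e-5)
j(g) = g/2 (j(g) = g*(1/2) = g/2)
R(M) = -5/4 - M**2/3 (R(M) = -((M**2 + M*M) + (1/2)*15)/6 = -((M**2 + M**2) + 15/2)/6 = -(2*M**2 + 15/2)/6 = -(15/2 + 2*M**2)/6 = -5/4 - M**2/3)
a - R(-2*(-3)*3) = 1/73940 - (-5/4 - (-2*(-3)*3)**2/3) = 1/73940 - (-5/4 - (6*3)**2/3) = 1/73940 - (-5/4 - 1/3*18**2) = 1/73940 - (-5/4 - 1/3*324) = 1/73940 - (-5/4 - 108) = 1/73940 - 1*(-437/4) = 1/73940 + 437/4 = 4038973/36970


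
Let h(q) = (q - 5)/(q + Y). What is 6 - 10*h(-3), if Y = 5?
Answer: 46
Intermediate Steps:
h(q) = (-5 + q)/(5 + q) (h(q) = (q - 5)/(q + 5) = (-5 + q)/(5 + q))
6 - 10*h(-3) = 6 - 10*(-5 - 3)/(5 - 3) = 6 - 10*(-8)/2 = 6 - 5*(-8) = 6 - 10*(-4) = 6 + 40 = 46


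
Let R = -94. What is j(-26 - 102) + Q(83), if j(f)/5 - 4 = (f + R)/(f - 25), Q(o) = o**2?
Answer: 352729/51 ≈ 6916.3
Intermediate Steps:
j(f) = 20 + 5*(-94 + f)/(-25 + f) (j(f) = 20 + 5*((f - 94)/(f - 25)) = 20 + 5*((-94 + f)/(-25 + f)) = 20 + 5*(-94 + f)/(-25 + f))
j(-26 - 102) + Q(83) = 5*(-194 + 5*(-26 - 102))/(-25 + (-26 - 102)) + 83**2 = 5*(-194 + 5*(-128))/(-25 - 128) + 6889 = 5*(-194 - 640)/(-153) + 6889 = 5*(-1/153)*(-834) + 6889 = 1390/51 + 6889 = 352729/51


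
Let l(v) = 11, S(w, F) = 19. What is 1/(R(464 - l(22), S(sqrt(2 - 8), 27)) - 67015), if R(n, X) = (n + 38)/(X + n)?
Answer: -472/31630589 ≈ -1.4922e-5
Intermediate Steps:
R(n, X) = (38 + n)/(X + n)
1/(R(464 - l(22), S(sqrt(2 - 8), 27)) - 67015) = 1/((38 + (464 - 1*11))/(19 + (464 - 1*11)) - 67015) = 1/((38 + (464 - 11))/(19 + (464 - 11)) - 67015) = 1/((38 + 453)/(19 + 453) - 67015) = 1/(491/472 - 67015) = 1/(-31630589/472) = -472/31630589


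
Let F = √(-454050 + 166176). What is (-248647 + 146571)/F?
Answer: 51038*I*√3554/15993 ≈ 190.25*I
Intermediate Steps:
F = 9*I*√3554 (F = √(-287874) = 9*I*√3554 ≈ 536.54*I)
(-248647 + 146571)/F = (-248647 + 146571)/((9*I*√3554)) = -(-51038)*I*√3554/15993 = 51038*I*√3554/15993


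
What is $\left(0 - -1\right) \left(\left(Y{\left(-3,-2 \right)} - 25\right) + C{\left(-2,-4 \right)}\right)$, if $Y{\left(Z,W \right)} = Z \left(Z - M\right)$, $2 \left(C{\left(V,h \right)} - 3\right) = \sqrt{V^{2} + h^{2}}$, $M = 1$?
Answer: $-10 + \sqrt{5} \approx -7.7639$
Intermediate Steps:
$C{\left(V,h \right)} = 3 + \frac{\sqrt{V^{2} + h^{2}}}{2}$
$Y{\left(Z,W \right)} = Z \left(-1 + Z\right)$ ($Y{\left(Z,W \right)} = Z \left(Z - 1\right) = Z \left(-1 + Z\right)$)
$\left(0 - -1\right) \left(\left(Y{\left(-3,-2 \right)} - 25\right) + C{\left(-2,-4 \right)}\right) = \left(0 - -1\right) \left(\left(- 3 \left(-1 - 3\right) - 25\right) + \left(3 + \frac{\sqrt{\left(-2\right)^{2} + \left(-4\right)^{2}}}{2}\right)\right) = \left(0 + 1\right) \left(\left(\left(-3\right) \left(-4\right) - 25\right) + \left(3 + \frac{\sqrt{4 + 16}}{2}\right)\right) = 1 \left(\left(12 - 25\right) + \left(3 + \frac{\sqrt{20}}{2}\right)\right) = 1 \left(-13 + \left(3 + \frac{2 \sqrt{5}}{2}\right)\right) = 1 \left(-13 + \left(3 + \sqrt{5}\right)\right) = 1 \left(-10 + \sqrt{5}\right) = -10 + \sqrt{5}$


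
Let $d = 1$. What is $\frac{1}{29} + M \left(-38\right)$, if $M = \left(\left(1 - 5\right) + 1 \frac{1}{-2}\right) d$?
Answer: $\frac{4960}{29} \approx 171.03$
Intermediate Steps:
$M = - \frac{9}{2}$ ($M = \left(\left(1 - 5\right) + 1 \frac{1}{-2}\right) 1 = \left(-4 + 1 \left(- \frac{1}{2}\right)\right) 1 = \left(-4 - \frac{1}{2}\right) 1 = \left(- \frac{9}{2}\right) 1 = - \frac{9}{2} \approx -4.5$)
$\frac{1}{29} + M \left(-38\right) = \frac{1}{29} - -171 = \frac{1}{29} + 171 = \frac{4960}{29}$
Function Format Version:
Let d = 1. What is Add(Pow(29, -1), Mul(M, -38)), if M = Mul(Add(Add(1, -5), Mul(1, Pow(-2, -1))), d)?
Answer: Rational(4960, 29) ≈ 171.03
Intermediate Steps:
M = Rational(-9, 2) (M = Mul(Add(Add(1, -5), Mul(1, Pow(-2, -1))), 1) = Mul(Add(-4, Mul(1, Rational(-1, 2))), 1) = Mul(Add(-4, Rational(-1, 2)), 1) = Mul(Rational(-9, 2), 1) = Rational(-9, 2) ≈ -4.5000)
Add(Pow(29, -1), Mul(M, -38)) = Add(Pow(29, -1), Mul(Rational(-9, 2), -38)) = Add(Rational(1, 29), 171) = Rational(4960, 29)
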